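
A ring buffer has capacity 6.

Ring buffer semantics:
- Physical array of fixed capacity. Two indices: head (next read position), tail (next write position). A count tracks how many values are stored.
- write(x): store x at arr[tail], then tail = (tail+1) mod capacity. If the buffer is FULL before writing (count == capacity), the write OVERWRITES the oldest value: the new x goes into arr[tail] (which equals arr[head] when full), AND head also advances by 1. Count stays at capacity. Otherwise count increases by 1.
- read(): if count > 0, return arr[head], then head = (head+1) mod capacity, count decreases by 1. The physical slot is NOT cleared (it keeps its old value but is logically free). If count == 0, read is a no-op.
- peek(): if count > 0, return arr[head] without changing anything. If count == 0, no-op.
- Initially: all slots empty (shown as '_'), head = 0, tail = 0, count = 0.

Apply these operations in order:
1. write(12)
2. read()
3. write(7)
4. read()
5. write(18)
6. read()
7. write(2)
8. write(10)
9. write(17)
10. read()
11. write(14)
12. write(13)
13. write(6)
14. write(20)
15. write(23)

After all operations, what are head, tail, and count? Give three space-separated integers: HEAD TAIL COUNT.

After op 1 (write(12)): arr=[12 _ _ _ _ _] head=0 tail=1 count=1
After op 2 (read()): arr=[12 _ _ _ _ _] head=1 tail=1 count=0
After op 3 (write(7)): arr=[12 7 _ _ _ _] head=1 tail=2 count=1
After op 4 (read()): arr=[12 7 _ _ _ _] head=2 tail=2 count=0
After op 5 (write(18)): arr=[12 7 18 _ _ _] head=2 tail=3 count=1
After op 6 (read()): arr=[12 7 18 _ _ _] head=3 tail=3 count=0
After op 7 (write(2)): arr=[12 7 18 2 _ _] head=3 tail=4 count=1
After op 8 (write(10)): arr=[12 7 18 2 10 _] head=3 tail=5 count=2
After op 9 (write(17)): arr=[12 7 18 2 10 17] head=3 tail=0 count=3
After op 10 (read()): arr=[12 7 18 2 10 17] head=4 tail=0 count=2
After op 11 (write(14)): arr=[14 7 18 2 10 17] head=4 tail=1 count=3
After op 12 (write(13)): arr=[14 13 18 2 10 17] head=4 tail=2 count=4
After op 13 (write(6)): arr=[14 13 6 2 10 17] head=4 tail=3 count=5
After op 14 (write(20)): arr=[14 13 6 20 10 17] head=4 tail=4 count=6
After op 15 (write(23)): arr=[14 13 6 20 23 17] head=5 tail=5 count=6

Answer: 5 5 6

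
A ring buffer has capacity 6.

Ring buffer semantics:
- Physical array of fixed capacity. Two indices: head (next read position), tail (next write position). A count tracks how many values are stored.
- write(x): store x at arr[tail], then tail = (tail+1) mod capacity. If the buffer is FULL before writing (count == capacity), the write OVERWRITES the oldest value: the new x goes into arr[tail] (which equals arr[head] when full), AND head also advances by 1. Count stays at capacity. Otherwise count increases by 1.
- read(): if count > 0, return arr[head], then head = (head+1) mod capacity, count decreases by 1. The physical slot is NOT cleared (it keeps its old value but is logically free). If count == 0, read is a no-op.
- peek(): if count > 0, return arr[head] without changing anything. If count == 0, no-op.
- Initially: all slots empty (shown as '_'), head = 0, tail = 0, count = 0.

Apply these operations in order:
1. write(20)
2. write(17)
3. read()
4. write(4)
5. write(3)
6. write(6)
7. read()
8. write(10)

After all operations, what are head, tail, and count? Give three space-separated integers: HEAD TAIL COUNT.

After op 1 (write(20)): arr=[20 _ _ _ _ _] head=0 tail=1 count=1
After op 2 (write(17)): arr=[20 17 _ _ _ _] head=0 tail=2 count=2
After op 3 (read()): arr=[20 17 _ _ _ _] head=1 tail=2 count=1
After op 4 (write(4)): arr=[20 17 4 _ _ _] head=1 tail=3 count=2
After op 5 (write(3)): arr=[20 17 4 3 _ _] head=1 tail=4 count=3
After op 6 (write(6)): arr=[20 17 4 3 6 _] head=1 tail=5 count=4
After op 7 (read()): arr=[20 17 4 3 6 _] head=2 tail=5 count=3
After op 8 (write(10)): arr=[20 17 4 3 6 10] head=2 tail=0 count=4

Answer: 2 0 4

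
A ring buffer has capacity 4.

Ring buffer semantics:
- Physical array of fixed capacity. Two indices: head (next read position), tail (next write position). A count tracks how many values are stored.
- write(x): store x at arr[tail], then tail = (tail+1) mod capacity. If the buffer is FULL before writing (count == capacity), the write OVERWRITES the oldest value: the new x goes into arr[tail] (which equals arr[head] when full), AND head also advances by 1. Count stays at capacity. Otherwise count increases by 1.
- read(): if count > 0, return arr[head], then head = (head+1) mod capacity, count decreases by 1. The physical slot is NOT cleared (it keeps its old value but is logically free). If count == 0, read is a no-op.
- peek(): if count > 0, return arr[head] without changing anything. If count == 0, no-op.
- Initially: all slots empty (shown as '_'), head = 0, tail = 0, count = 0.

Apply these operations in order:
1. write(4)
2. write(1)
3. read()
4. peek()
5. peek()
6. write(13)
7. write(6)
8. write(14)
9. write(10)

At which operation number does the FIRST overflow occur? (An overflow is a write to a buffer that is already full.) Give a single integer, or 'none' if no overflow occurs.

After op 1 (write(4)): arr=[4 _ _ _] head=0 tail=1 count=1
After op 2 (write(1)): arr=[4 1 _ _] head=0 tail=2 count=2
After op 3 (read()): arr=[4 1 _ _] head=1 tail=2 count=1
After op 4 (peek()): arr=[4 1 _ _] head=1 tail=2 count=1
After op 5 (peek()): arr=[4 1 _ _] head=1 tail=2 count=1
After op 6 (write(13)): arr=[4 1 13 _] head=1 tail=3 count=2
After op 7 (write(6)): arr=[4 1 13 6] head=1 tail=0 count=3
After op 8 (write(14)): arr=[14 1 13 6] head=1 tail=1 count=4
After op 9 (write(10)): arr=[14 10 13 6] head=2 tail=2 count=4

Answer: 9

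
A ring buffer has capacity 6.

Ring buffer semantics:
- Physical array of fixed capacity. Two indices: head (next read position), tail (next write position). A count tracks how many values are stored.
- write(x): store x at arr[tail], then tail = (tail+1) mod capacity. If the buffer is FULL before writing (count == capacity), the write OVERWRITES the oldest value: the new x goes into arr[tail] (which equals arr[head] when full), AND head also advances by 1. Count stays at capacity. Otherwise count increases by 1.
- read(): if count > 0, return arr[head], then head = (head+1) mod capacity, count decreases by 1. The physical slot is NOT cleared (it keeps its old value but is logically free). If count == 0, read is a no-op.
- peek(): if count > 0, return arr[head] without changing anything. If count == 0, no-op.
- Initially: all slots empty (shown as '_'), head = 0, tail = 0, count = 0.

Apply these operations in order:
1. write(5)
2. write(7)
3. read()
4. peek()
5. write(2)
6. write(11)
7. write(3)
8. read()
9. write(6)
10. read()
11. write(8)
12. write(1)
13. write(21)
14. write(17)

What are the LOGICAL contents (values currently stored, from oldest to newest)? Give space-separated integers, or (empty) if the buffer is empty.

Answer: 3 6 8 1 21 17

Derivation:
After op 1 (write(5)): arr=[5 _ _ _ _ _] head=0 tail=1 count=1
After op 2 (write(7)): arr=[5 7 _ _ _ _] head=0 tail=2 count=2
After op 3 (read()): arr=[5 7 _ _ _ _] head=1 tail=2 count=1
After op 4 (peek()): arr=[5 7 _ _ _ _] head=1 tail=2 count=1
After op 5 (write(2)): arr=[5 7 2 _ _ _] head=1 tail=3 count=2
After op 6 (write(11)): arr=[5 7 2 11 _ _] head=1 tail=4 count=3
After op 7 (write(3)): arr=[5 7 2 11 3 _] head=1 tail=5 count=4
After op 8 (read()): arr=[5 7 2 11 3 _] head=2 tail=5 count=3
After op 9 (write(6)): arr=[5 7 2 11 3 6] head=2 tail=0 count=4
After op 10 (read()): arr=[5 7 2 11 3 6] head=3 tail=0 count=3
After op 11 (write(8)): arr=[8 7 2 11 3 6] head=3 tail=1 count=4
After op 12 (write(1)): arr=[8 1 2 11 3 6] head=3 tail=2 count=5
After op 13 (write(21)): arr=[8 1 21 11 3 6] head=3 tail=3 count=6
After op 14 (write(17)): arr=[8 1 21 17 3 6] head=4 tail=4 count=6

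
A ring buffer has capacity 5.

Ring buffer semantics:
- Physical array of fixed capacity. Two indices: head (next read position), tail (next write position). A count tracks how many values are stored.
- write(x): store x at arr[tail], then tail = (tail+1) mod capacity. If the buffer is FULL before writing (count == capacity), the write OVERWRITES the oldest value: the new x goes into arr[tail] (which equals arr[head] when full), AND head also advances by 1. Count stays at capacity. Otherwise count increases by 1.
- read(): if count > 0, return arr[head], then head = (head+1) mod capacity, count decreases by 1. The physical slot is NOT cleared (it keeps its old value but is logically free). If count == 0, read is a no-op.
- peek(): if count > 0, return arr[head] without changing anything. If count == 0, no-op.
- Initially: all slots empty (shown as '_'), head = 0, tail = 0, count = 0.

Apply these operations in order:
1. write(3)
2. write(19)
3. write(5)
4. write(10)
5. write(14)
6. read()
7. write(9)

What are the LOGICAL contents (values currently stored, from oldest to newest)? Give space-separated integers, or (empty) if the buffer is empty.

Answer: 19 5 10 14 9

Derivation:
After op 1 (write(3)): arr=[3 _ _ _ _] head=0 tail=1 count=1
After op 2 (write(19)): arr=[3 19 _ _ _] head=0 tail=2 count=2
After op 3 (write(5)): arr=[3 19 5 _ _] head=0 tail=3 count=3
After op 4 (write(10)): arr=[3 19 5 10 _] head=0 tail=4 count=4
After op 5 (write(14)): arr=[3 19 5 10 14] head=0 tail=0 count=5
After op 6 (read()): arr=[3 19 5 10 14] head=1 tail=0 count=4
After op 7 (write(9)): arr=[9 19 5 10 14] head=1 tail=1 count=5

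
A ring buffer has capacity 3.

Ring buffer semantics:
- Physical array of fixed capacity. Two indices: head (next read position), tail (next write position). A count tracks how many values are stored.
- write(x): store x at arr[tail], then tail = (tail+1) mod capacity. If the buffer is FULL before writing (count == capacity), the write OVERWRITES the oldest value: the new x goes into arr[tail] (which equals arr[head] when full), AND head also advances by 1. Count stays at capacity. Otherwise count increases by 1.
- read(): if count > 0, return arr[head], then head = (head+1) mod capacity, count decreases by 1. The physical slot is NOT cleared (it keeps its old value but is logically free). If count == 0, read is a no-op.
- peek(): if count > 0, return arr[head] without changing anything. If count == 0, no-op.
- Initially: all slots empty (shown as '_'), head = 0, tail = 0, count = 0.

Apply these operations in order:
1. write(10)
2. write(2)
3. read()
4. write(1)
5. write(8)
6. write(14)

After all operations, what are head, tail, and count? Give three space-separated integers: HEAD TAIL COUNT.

After op 1 (write(10)): arr=[10 _ _] head=0 tail=1 count=1
After op 2 (write(2)): arr=[10 2 _] head=0 tail=2 count=2
After op 3 (read()): arr=[10 2 _] head=1 tail=2 count=1
After op 4 (write(1)): arr=[10 2 1] head=1 tail=0 count=2
After op 5 (write(8)): arr=[8 2 1] head=1 tail=1 count=3
After op 6 (write(14)): arr=[8 14 1] head=2 tail=2 count=3

Answer: 2 2 3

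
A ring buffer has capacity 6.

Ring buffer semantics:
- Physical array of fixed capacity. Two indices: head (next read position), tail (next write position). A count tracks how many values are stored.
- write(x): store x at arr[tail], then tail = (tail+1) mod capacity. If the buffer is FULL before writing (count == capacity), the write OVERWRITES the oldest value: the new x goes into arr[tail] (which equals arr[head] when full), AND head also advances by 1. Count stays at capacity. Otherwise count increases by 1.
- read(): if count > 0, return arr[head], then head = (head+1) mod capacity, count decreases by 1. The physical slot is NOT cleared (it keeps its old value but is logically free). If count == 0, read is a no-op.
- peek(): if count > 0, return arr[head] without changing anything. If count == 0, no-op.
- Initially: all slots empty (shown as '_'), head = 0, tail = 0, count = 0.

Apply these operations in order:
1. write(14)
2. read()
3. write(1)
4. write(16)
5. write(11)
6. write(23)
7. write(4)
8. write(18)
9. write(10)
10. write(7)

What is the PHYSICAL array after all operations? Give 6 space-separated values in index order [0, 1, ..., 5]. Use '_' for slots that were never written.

Answer: 18 10 7 11 23 4

Derivation:
After op 1 (write(14)): arr=[14 _ _ _ _ _] head=0 tail=1 count=1
After op 2 (read()): arr=[14 _ _ _ _ _] head=1 tail=1 count=0
After op 3 (write(1)): arr=[14 1 _ _ _ _] head=1 tail=2 count=1
After op 4 (write(16)): arr=[14 1 16 _ _ _] head=1 tail=3 count=2
After op 5 (write(11)): arr=[14 1 16 11 _ _] head=1 tail=4 count=3
After op 6 (write(23)): arr=[14 1 16 11 23 _] head=1 tail=5 count=4
After op 7 (write(4)): arr=[14 1 16 11 23 4] head=1 tail=0 count=5
After op 8 (write(18)): arr=[18 1 16 11 23 4] head=1 tail=1 count=6
After op 9 (write(10)): arr=[18 10 16 11 23 4] head=2 tail=2 count=6
After op 10 (write(7)): arr=[18 10 7 11 23 4] head=3 tail=3 count=6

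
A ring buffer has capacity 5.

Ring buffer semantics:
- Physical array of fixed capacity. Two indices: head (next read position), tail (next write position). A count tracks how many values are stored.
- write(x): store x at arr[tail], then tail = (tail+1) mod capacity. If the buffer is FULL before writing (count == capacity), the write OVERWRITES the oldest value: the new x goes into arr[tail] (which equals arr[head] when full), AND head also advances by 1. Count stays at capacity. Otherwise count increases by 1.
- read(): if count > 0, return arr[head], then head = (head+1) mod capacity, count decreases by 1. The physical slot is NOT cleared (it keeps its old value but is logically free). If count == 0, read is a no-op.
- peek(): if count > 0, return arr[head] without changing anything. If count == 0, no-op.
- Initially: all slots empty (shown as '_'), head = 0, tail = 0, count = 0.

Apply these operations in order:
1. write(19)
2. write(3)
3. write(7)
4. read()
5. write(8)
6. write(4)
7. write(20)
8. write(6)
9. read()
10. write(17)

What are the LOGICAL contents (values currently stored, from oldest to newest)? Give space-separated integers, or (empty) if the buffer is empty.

After op 1 (write(19)): arr=[19 _ _ _ _] head=0 tail=1 count=1
After op 2 (write(3)): arr=[19 3 _ _ _] head=0 tail=2 count=2
After op 3 (write(7)): arr=[19 3 7 _ _] head=0 tail=3 count=3
After op 4 (read()): arr=[19 3 7 _ _] head=1 tail=3 count=2
After op 5 (write(8)): arr=[19 3 7 8 _] head=1 tail=4 count=3
After op 6 (write(4)): arr=[19 3 7 8 4] head=1 tail=0 count=4
After op 7 (write(20)): arr=[20 3 7 8 4] head=1 tail=1 count=5
After op 8 (write(6)): arr=[20 6 7 8 4] head=2 tail=2 count=5
After op 9 (read()): arr=[20 6 7 8 4] head=3 tail=2 count=4
After op 10 (write(17)): arr=[20 6 17 8 4] head=3 tail=3 count=5

Answer: 8 4 20 6 17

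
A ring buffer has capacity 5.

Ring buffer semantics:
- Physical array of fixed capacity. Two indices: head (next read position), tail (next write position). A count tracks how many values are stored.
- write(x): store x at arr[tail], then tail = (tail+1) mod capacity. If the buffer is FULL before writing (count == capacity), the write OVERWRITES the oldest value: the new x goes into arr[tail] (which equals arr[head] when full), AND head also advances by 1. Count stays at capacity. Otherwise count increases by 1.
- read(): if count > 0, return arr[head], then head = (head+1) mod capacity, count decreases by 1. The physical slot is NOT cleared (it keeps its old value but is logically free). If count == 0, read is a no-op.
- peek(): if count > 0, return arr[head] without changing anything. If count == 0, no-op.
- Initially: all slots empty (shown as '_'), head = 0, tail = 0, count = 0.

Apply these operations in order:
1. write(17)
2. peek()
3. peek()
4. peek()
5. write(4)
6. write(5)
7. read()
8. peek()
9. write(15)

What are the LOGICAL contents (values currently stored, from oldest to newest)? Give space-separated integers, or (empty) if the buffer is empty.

Answer: 4 5 15

Derivation:
After op 1 (write(17)): arr=[17 _ _ _ _] head=0 tail=1 count=1
After op 2 (peek()): arr=[17 _ _ _ _] head=0 tail=1 count=1
After op 3 (peek()): arr=[17 _ _ _ _] head=0 tail=1 count=1
After op 4 (peek()): arr=[17 _ _ _ _] head=0 tail=1 count=1
After op 5 (write(4)): arr=[17 4 _ _ _] head=0 tail=2 count=2
After op 6 (write(5)): arr=[17 4 5 _ _] head=0 tail=3 count=3
After op 7 (read()): arr=[17 4 5 _ _] head=1 tail=3 count=2
After op 8 (peek()): arr=[17 4 5 _ _] head=1 tail=3 count=2
After op 9 (write(15)): arr=[17 4 5 15 _] head=1 tail=4 count=3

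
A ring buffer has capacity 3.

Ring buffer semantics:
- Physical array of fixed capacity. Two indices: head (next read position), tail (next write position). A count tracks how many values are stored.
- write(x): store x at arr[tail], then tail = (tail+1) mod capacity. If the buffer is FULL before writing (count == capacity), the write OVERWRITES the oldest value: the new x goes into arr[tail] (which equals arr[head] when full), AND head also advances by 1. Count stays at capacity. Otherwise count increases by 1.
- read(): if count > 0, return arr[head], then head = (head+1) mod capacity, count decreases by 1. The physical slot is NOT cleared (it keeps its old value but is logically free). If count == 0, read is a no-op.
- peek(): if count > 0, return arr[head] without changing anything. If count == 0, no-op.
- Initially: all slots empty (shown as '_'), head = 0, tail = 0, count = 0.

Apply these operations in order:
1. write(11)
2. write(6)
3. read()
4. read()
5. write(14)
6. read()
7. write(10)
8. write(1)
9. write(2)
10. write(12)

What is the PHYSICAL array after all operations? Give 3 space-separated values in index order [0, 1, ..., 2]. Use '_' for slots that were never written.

After op 1 (write(11)): arr=[11 _ _] head=0 tail=1 count=1
After op 2 (write(6)): arr=[11 6 _] head=0 tail=2 count=2
After op 3 (read()): arr=[11 6 _] head=1 tail=2 count=1
After op 4 (read()): arr=[11 6 _] head=2 tail=2 count=0
After op 5 (write(14)): arr=[11 6 14] head=2 tail=0 count=1
After op 6 (read()): arr=[11 6 14] head=0 tail=0 count=0
After op 7 (write(10)): arr=[10 6 14] head=0 tail=1 count=1
After op 8 (write(1)): arr=[10 1 14] head=0 tail=2 count=2
After op 9 (write(2)): arr=[10 1 2] head=0 tail=0 count=3
After op 10 (write(12)): arr=[12 1 2] head=1 tail=1 count=3

Answer: 12 1 2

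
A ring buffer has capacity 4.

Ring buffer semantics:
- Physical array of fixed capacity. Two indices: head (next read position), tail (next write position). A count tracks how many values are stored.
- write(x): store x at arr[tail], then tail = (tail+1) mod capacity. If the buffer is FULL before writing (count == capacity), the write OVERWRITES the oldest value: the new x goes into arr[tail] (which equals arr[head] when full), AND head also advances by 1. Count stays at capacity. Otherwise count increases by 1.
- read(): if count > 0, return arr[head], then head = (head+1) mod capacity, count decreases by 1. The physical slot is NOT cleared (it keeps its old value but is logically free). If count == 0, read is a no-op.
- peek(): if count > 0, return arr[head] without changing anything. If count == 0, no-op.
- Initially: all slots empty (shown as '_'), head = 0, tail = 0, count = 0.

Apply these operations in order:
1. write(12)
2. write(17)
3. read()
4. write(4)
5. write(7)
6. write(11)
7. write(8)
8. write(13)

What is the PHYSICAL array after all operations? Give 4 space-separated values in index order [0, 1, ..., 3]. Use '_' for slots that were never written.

After op 1 (write(12)): arr=[12 _ _ _] head=0 tail=1 count=1
After op 2 (write(17)): arr=[12 17 _ _] head=0 tail=2 count=2
After op 3 (read()): arr=[12 17 _ _] head=1 tail=2 count=1
After op 4 (write(4)): arr=[12 17 4 _] head=1 tail=3 count=2
After op 5 (write(7)): arr=[12 17 4 7] head=1 tail=0 count=3
After op 6 (write(11)): arr=[11 17 4 7] head=1 tail=1 count=4
After op 7 (write(8)): arr=[11 8 4 7] head=2 tail=2 count=4
After op 8 (write(13)): arr=[11 8 13 7] head=3 tail=3 count=4

Answer: 11 8 13 7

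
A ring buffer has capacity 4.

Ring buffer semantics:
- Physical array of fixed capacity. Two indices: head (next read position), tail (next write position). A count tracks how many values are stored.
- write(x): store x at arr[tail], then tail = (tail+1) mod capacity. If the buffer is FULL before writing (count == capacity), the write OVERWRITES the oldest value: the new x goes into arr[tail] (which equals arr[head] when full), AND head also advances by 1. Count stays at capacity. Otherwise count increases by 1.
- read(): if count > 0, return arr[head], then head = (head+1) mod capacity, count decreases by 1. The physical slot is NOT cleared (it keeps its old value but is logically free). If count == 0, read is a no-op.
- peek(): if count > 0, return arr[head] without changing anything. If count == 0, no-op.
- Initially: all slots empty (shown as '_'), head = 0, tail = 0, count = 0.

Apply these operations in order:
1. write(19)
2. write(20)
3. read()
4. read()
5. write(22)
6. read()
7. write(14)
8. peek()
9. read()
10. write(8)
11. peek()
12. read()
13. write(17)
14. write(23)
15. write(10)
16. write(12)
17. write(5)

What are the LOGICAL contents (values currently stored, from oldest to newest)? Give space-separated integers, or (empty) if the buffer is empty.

After op 1 (write(19)): arr=[19 _ _ _] head=0 tail=1 count=1
After op 2 (write(20)): arr=[19 20 _ _] head=0 tail=2 count=2
After op 3 (read()): arr=[19 20 _ _] head=1 tail=2 count=1
After op 4 (read()): arr=[19 20 _ _] head=2 tail=2 count=0
After op 5 (write(22)): arr=[19 20 22 _] head=2 tail=3 count=1
After op 6 (read()): arr=[19 20 22 _] head=3 tail=3 count=0
After op 7 (write(14)): arr=[19 20 22 14] head=3 tail=0 count=1
After op 8 (peek()): arr=[19 20 22 14] head=3 tail=0 count=1
After op 9 (read()): arr=[19 20 22 14] head=0 tail=0 count=0
After op 10 (write(8)): arr=[8 20 22 14] head=0 tail=1 count=1
After op 11 (peek()): arr=[8 20 22 14] head=0 tail=1 count=1
After op 12 (read()): arr=[8 20 22 14] head=1 tail=1 count=0
After op 13 (write(17)): arr=[8 17 22 14] head=1 tail=2 count=1
After op 14 (write(23)): arr=[8 17 23 14] head=1 tail=3 count=2
After op 15 (write(10)): arr=[8 17 23 10] head=1 tail=0 count=3
After op 16 (write(12)): arr=[12 17 23 10] head=1 tail=1 count=4
After op 17 (write(5)): arr=[12 5 23 10] head=2 tail=2 count=4

Answer: 23 10 12 5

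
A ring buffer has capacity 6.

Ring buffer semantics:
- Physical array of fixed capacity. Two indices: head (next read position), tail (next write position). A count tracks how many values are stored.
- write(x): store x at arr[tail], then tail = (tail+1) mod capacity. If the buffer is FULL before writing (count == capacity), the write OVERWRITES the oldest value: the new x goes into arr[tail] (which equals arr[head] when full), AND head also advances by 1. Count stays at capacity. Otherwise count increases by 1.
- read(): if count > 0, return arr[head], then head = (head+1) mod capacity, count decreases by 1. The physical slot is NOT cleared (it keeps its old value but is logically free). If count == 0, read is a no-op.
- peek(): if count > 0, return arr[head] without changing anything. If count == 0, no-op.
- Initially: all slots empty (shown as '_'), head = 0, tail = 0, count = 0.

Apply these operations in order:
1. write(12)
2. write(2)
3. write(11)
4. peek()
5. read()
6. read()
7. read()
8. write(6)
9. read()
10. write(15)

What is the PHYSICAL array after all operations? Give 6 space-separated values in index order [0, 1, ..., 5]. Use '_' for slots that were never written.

After op 1 (write(12)): arr=[12 _ _ _ _ _] head=0 tail=1 count=1
After op 2 (write(2)): arr=[12 2 _ _ _ _] head=0 tail=2 count=2
After op 3 (write(11)): arr=[12 2 11 _ _ _] head=0 tail=3 count=3
After op 4 (peek()): arr=[12 2 11 _ _ _] head=0 tail=3 count=3
After op 5 (read()): arr=[12 2 11 _ _ _] head=1 tail=3 count=2
After op 6 (read()): arr=[12 2 11 _ _ _] head=2 tail=3 count=1
After op 7 (read()): arr=[12 2 11 _ _ _] head=3 tail=3 count=0
After op 8 (write(6)): arr=[12 2 11 6 _ _] head=3 tail=4 count=1
After op 9 (read()): arr=[12 2 11 6 _ _] head=4 tail=4 count=0
After op 10 (write(15)): arr=[12 2 11 6 15 _] head=4 tail=5 count=1

Answer: 12 2 11 6 15 _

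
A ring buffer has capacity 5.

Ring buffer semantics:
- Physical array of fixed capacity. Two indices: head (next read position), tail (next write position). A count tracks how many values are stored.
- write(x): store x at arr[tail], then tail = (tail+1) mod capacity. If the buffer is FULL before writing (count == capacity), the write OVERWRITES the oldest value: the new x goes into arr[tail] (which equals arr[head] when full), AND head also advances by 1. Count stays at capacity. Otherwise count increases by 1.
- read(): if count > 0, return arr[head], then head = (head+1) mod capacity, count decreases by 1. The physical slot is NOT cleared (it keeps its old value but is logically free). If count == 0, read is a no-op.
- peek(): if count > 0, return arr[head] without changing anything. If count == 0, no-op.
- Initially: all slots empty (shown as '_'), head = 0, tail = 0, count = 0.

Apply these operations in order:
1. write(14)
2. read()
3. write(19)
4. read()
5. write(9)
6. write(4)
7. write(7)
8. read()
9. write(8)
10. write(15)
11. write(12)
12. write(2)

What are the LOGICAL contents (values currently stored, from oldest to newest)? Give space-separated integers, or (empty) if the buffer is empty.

Answer: 7 8 15 12 2

Derivation:
After op 1 (write(14)): arr=[14 _ _ _ _] head=0 tail=1 count=1
After op 2 (read()): arr=[14 _ _ _ _] head=1 tail=1 count=0
After op 3 (write(19)): arr=[14 19 _ _ _] head=1 tail=2 count=1
After op 4 (read()): arr=[14 19 _ _ _] head=2 tail=2 count=0
After op 5 (write(9)): arr=[14 19 9 _ _] head=2 tail=3 count=1
After op 6 (write(4)): arr=[14 19 9 4 _] head=2 tail=4 count=2
After op 7 (write(7)): arr=[14 19 9 4 7] head=2 tail=0 count=3
After op 8 (read()): arr=[14 19 9 4 7] head=3 tail=0 count=2
After op 9 (write(8)): arr=[8 19 9 4 7] head=3 tail=1 count=3
After op 10 (write(15)): arr=[8 15 9 4 7] head=3 tail=2 count=4
After op 11 (write(12)): arr=[8 15 12 4 7] head=3 tail=3 count=5
After op 12 (write(2)): arr=[8 15 12 2 7] head=4 tail=4 count=5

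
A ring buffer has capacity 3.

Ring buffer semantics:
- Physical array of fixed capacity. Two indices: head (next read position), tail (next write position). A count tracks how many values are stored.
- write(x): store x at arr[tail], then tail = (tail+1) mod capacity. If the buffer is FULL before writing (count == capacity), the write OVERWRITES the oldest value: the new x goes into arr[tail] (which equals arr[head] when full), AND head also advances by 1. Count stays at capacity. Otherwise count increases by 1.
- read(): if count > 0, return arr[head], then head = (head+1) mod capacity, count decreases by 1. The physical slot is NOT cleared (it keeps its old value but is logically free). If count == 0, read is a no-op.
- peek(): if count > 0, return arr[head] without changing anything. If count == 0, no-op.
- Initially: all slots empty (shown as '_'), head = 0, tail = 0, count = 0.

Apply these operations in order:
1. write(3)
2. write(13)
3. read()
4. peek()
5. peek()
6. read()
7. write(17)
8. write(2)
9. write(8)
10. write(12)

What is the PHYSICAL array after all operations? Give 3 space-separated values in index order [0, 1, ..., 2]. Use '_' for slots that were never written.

Answer: 2 8 12

Derivation:
After op 1 (write(3)): arr=[3 _ _] head=0 tail=1 count=1
After op 2 (write(13)): arr=[3 13 _] head=0 tail=2 count=2
After op 3 (read()): arr=[3 13 _] head=1 tail=2 count=1
After op 4 (peek()): arr=[3 13 _] head=1 tail=2 count=1
After op 5 (peek()): arr=[3 13 _] head=1 tail=2 count=1
After op 6 (read()): arr=[3 13 _] head=2 tail=2 count=0
After op 7 (write(17)): arr=[3 13 17] head=2 tail=0 count=1
After op 8 (write(2)): arr=[2 13 17] head=2 tail=1 count=2
After op 9 (write(8)): arr=[2 8 17] head=2 tail=2 count=3
After op 10 (write(12)): arr=[2 8 12] head=0 tail=0 count=3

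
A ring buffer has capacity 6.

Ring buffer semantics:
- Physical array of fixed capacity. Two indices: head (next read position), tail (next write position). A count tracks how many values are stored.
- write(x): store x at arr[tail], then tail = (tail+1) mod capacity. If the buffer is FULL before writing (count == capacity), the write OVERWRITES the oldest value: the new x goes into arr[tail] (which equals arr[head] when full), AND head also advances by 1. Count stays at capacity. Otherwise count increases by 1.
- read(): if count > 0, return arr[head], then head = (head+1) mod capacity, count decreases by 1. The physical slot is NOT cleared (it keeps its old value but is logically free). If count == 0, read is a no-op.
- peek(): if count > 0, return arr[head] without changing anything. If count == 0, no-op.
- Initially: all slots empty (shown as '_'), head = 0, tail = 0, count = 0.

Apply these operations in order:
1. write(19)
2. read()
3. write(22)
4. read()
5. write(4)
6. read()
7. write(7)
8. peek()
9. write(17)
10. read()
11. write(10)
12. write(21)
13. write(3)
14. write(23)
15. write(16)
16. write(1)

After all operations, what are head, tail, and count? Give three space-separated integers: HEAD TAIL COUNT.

After op 1 (write(19)): arr=[19 _ _ _ _ _] head=0 tail=1 count=1
After op 2 (read()): arr=[19 _ _ _ _ _] head=1 tail=1 count=0
After op 3 (write(22)): arr=[19 22 _ _ _ _] head=1 tail=2 count=1
After op 4 (read()): arr=[19 22 _ _ _ _] head=2 tail=2 count=0
After op 5 (write(4)): arr=[19 22 4 _ _ _] head=2 tail=3 count=1
After op 6 (read()): arr=[19 22 4 _ _ _] head=3 tail=3 count=0
After op 7 (write(7)): arr=[19 22 4 7 _ _] head=3 tail=4 count=1
After op 8 (peek()): arr=[19 22 4 7 _ _] head=3 tail=4 count=1
After op 9 (write(17)): arr=[19 22 4 7 17 _] head=3 tail=5 count=2
After op 10 (read()): arr=[19 22 4 7 17 _] head=4 tail=5 count=1
After op 11 (write(10)): arr=[19 22 4 7 17 10] head=4 tail=0 count=2
After op 12 (write(21)): arr=[21 22 4 7 17 10] head=4 tail=1 count=3
After op 13 (write(3)): arr=[21 3 4 7 17 10] head=4 tail=2 count=4
After op 14 (write(23)): arr=[21 3 23 7 17 10] head=4 tail=3 count=5
After op 15 (write(16)): arr=[21 3 23 16 17 10] head=4 tail=4 count=6
After op 16 (write(1)): arr=[21 3 23 16 1 10] head=5 tail=5 count=6

Answer: 5 5 6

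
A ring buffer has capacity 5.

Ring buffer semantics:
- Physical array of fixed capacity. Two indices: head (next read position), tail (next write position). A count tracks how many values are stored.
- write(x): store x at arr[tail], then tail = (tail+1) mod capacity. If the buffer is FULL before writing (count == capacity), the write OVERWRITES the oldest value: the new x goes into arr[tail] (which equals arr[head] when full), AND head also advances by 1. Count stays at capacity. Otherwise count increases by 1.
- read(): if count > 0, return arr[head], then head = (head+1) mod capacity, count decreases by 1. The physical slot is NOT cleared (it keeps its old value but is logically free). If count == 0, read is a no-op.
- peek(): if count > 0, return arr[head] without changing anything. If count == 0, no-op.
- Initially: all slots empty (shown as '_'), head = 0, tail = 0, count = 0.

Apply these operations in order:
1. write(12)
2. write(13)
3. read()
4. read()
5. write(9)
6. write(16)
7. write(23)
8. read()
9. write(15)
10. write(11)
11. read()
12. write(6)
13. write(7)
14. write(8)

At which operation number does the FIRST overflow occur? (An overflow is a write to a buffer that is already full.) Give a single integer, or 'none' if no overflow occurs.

After op 1 (write(12)): arr=[12 _ _ _ _] head=0 tail=1 count=1
After op 2 (write(13)): arr=[12 13 _ _ _] head=0 tail=2 count=2
After op 3 (read()): arr=[12 13 _ _ _] head=1 tail=2 count=1
After op 4 (read()): arr=[12 13 _ _ _] head=2 tail=2 count=0
After op 5 (write(9)): arr=[12 13 9 _ _] head=2 tail=3 count=1
After op 6 (write(16)): arr=[12 13 9 16 _] head=2 tail=4 count=2
After op 7 (write(23)): arr=[12 13 9 16 23] head=2 tail=0 count=3
After op 8 (read()): arr=[12 13 9 16 23] head=3 tail=0 count=2
After op 9 (write(15)): arr=[15 13 9 16 23] head=3 tail=1 count=3
After op 10 (write(11)): arr=[15 11 9 16 23] head=3 tail=2 count=4
After op 11 (read()): arr=[15 11 9 16 23] head=4 tail=2 count=3
After op 12 (write(6)): arr=[15 11 6 16 23] head=4 tail=3 count=4
After op 13 (write(7)): arr=[15 11 6 7 23] head=4 tail=4 count=5
After op 14 (write(8)): arr=[15 11 6 7 8] head=0 tail=0 count=5

Answer: 14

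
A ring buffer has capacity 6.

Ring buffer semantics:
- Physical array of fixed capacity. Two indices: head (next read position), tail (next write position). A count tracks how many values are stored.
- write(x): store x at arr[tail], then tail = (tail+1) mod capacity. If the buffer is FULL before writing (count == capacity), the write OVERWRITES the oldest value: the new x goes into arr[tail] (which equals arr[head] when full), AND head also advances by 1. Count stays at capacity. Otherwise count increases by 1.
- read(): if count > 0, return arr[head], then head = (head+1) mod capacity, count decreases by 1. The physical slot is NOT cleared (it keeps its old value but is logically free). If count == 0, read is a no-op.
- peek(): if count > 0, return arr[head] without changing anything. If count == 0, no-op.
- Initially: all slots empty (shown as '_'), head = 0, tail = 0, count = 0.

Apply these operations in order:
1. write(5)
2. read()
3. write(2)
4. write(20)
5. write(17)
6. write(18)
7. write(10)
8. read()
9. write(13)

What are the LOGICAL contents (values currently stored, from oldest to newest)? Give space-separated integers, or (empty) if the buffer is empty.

After op 1 (write(5)): arr=[5 _ _ _ _ _] head=0 tail=1 count=1
After op 2 (read()): arr=[5 _ _ _ _ _] head=1 tail=1 count=0
After op 3 (write(2)): arr=[5 2 _ _ _ _] head=1 tail=2 count=1
After op 4 (write(20)): arr=[5 2 20 _ _ _] head=1 tail=3 count=2
After op 5 (write(17)): arr=[5 2 20 17 _ _] head=1 tail=4 count=3
After op 6 (write(18)): arr=[5 2 20 17 18 _] head=1 tail=5 count=4
After op 7 (write(10)): arr=[5 2 20 17 18 10] head=1 tail=0 count=5
After op 8 (read()): arr=[5 2 20 17 18 10] head=2 tail=0 count=4
After op 9 (write(13)): arr=[13 2 20 17 18 10] head=2 tail=1 count=5

Answer: 20 17 18 10 13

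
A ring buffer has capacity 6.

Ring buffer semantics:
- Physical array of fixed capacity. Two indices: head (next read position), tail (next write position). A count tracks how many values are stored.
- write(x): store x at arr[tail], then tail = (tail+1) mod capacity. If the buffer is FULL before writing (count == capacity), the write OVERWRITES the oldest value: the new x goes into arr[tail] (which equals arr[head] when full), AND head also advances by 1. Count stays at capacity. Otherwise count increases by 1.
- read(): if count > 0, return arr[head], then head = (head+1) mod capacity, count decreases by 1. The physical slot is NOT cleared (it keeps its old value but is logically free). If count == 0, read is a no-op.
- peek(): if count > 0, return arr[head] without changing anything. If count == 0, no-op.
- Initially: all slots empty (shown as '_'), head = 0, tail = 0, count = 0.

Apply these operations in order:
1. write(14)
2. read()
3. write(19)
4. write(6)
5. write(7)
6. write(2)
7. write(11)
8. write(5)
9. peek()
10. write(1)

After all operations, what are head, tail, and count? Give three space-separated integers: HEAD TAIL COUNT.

Answer: 2 2 6

Derivation:
After op 1 (write(14)): arr=[14 _ _ _ _ _] head=0 tail=1 count=1
After op 2 (read()): arr=[14 _ _ _ _ _] head=1 tail=1 count=0
After op 3 (write(19)): arr=[14 19 _ _ _ _] head=1 tail=2 count=1
After op 4 (write(6)): arr=[14 19 6 _ _ _] head=1 tail=3 count=2
After op 5 (write(7)): arr=[14 19 6 7 _ _] head=1 tail=4 count=3
After op 6 (write(2)): arr=[14 19 6 7 2 _] head=1 tail=5 count=4
After op 7 (write(11)): arr=[14 19 6 7 2 11] head=1 tail=0 count=5
After op 8 (write(5)): arr=[5 19 6 7 2 11] head=1 tail=1 count=6
After op 9 (peek()): arr=[5 19 6 7 2 11] head=1 tail=1 count=6
After op 10 (write(1)): arr=[5 1 6 7 2 11] head=2 tail=2 count=6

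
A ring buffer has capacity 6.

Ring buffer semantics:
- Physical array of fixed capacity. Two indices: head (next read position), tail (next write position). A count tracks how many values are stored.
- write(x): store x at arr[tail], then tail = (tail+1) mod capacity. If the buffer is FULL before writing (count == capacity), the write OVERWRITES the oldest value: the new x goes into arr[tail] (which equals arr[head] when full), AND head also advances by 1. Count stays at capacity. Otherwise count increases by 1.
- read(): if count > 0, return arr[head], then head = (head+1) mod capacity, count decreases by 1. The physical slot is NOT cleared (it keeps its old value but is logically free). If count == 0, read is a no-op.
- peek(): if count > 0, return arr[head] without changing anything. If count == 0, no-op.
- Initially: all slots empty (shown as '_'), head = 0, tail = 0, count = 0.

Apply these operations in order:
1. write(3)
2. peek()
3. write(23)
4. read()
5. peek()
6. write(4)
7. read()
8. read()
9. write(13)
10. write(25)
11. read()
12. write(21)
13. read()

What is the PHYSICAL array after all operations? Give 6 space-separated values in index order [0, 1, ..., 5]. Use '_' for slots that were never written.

After op 1 (write(3)): arr=[3 _ _ _ _ _] head=0 tail=1 count=1
After op 2 (peek()): arr=[3 _ _ _ _ _] head=0 tail=1 count=1
After op 3 (write(23)): arr=[3 23 _ _ _ _] head=0 tail=2 count=2
After op 4 (read()): arr=[3 23 _ _ _ _] head=1 tail=2 count=1
After op 5 (peek()): arr=[3 23 _ _ _ _] head=1 tail=2 count=1
After op 6 (write(4)): arr=[3 23 4 _ _ _] head=1 tail=3 count=2
After op 7 (read()): arr=[3 23 4 _ _ _] head=2 tail=3 count=1
After op 8 (read()): arr=[3 23 4 _ _ _] head=3 tail=3 count=0
After op 9 (write(13)): arr=[3 23 4 13 _ _] head=3 tail=4 count=1
After op 10 (write(25)): arr=[3 23 4 13 25 _] head=3 tail=5 count=2
After op 11 (read()): arr=[3 23 4 13 25 _] head=4 tail=5 count=1
After op 12 (write(21)): arr=[3 23 4 13 25 21] head=4 tail=0 count=2
After op 13 (read()): arr=[3 23 4 13 25 21] head=5 tail=0 count=1

Answer: 3 23 4 13 25 21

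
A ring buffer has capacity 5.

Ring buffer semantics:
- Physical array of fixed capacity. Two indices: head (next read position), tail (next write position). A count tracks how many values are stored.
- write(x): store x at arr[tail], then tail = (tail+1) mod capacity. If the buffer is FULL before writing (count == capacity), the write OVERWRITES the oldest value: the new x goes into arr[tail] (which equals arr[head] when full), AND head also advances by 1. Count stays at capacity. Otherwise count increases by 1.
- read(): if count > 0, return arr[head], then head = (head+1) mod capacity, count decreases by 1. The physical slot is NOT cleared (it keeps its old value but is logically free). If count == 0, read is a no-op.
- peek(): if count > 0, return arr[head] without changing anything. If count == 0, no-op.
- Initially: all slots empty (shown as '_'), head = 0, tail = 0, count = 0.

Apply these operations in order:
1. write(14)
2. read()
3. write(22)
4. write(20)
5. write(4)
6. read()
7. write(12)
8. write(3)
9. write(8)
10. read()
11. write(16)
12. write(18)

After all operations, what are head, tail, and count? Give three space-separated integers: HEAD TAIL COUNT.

After op 1 (write(14)): arr=[14 _ _ _ _] head=0 tail=1 count=1
After op 2 (read()): arr=[14 _ _ _ _] head=1 tail=1 count=0
After op 3 (write(22)): arr=[14 22 _ _ _] head=1 tail=2 count=1
After op 4 (write(20)): arr=[14 22 20 _ _] head=1 tail=3 count=2
After op 5 (write(4)): arr=[14 22 20 4 _] head=1 tail=4 count=3
After op 6 (read()): arr=[14 22 20 4 _] head=2 tail=4 count=2
After op 7 (write(12)): arr=[14 22 20 4 12] head=2 tail=0 count=3
After op 8 (write(3)): arr=[3 22 20 4 12] head=2 tail=1 count=4
After op 9 (write(8)): arr=[3 8 20 4 12] head=2 tail=2 count=5
After op 10 (read()): arr=[3 8 20 4 12] head=3 tail=2 count=4
After op 11 (write(16)): arr=[3 8 16 4 12] head=3 tail=3 count=5
After op 12 (write(18)): arr=[3 8 16 18 12] head=4 tail=4 count=5

Answer: 4 4 5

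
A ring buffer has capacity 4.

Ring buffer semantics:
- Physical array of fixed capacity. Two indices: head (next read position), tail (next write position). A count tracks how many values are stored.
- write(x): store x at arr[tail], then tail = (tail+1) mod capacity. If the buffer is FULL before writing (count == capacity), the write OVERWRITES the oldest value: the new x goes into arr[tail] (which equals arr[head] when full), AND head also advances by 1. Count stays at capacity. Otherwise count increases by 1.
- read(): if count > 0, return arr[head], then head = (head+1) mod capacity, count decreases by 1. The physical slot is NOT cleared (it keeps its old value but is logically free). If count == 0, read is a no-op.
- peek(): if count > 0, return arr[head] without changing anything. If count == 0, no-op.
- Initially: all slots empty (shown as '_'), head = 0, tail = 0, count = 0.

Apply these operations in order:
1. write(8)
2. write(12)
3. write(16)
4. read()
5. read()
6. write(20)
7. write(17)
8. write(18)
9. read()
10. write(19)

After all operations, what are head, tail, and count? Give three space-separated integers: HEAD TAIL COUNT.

After op 1 (write(8)): arr=[8 _ _ _] head=0 tail=1 count=1
After op 2 (write(12)): arr=[8 12 _ _] head=0 tail=2 count=2
After op 3 (write(16)): arr=[8 12 16 _] head=0 tail=3 count=3
After op 4 (read()): arr=[8 12 16 _] head=1 tail=3 count=2
After op 5 (read()): arr=[8 12 16 _] head=2 tail=3 count=1
After op 6 (write(20)): arr=[8 12 16 20] head=2 tail=0 count=2
After op 7 (write(17)): arr=[17 12 16 20] head=2 tail=1 count=3
After op 8 (write(18)): arr=[17 18 16 20] head=2 tail=2 count=4
After op 9 (read()): arr=[17 18 16 20] head=3 tail=2 count=3
After op 10 (write(19)): arr=[17 18 19 20] head=3 tail=3 count=4

Answer: 3 3 4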